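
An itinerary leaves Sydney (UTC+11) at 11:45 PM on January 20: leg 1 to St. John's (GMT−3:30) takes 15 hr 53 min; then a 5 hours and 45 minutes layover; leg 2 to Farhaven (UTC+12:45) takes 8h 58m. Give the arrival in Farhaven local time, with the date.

Convert departure to UTC: 11:45 PM − 11:00 = 12:45 PM UTC on Jan 20.
Add 15 hours and 53 minutes leg 1 → 4:38 AM UTC (Jan 21).
Add 5 hours 45 minutes layover in St. John's → 10:23 AM UTC.
Add 8 hours 58 minutes leg 2 → 7:21 PM UTC.
Farhaven is UTC+12:45, so local arrival = 7:21 PM + 12:45 = 8:06 AM on Jan 22.

8:06 AM on January 22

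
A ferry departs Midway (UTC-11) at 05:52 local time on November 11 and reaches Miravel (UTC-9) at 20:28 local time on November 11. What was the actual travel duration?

Departure in UTC: 05:52 + 11:00 = 16:52 on Nov 11.
Arrival in UTC: 20:28 + 9:00 = 05:28 on Nov 12.
Elapsed = 05:28 − 16:52 (+1 day) = 12 hours 36 minutes.

12 hours 36 minutes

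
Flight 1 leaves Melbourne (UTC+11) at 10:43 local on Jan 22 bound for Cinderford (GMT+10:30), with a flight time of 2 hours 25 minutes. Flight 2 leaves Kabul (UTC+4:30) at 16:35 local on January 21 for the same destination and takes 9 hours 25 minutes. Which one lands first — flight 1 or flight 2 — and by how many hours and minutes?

Flight 1 in UTC: 10:43 − 11:00 = 23:43 on Jan 21.
+2 hours 25 minutes → arrive 02:08 UTC on Jan 22.
Flight 2 in UTC: 16:35 − 4:30 = 12:05 on Jan 21.
+9 hours 25 minutes → arrive 21:30 UTC on Jan 21.
Flight 2 lands earlier by 4 hours 38 minutes.

the second, by 4 hours 38 minutes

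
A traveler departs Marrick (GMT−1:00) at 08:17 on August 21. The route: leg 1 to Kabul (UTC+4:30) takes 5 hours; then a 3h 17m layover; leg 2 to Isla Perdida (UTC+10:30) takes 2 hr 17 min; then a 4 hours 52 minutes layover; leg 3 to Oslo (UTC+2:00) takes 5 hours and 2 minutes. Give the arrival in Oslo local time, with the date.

Convert departure to UTC: 08:17 + 1:00 = 09:17 UTC on Aug 21.
Add 5 hours leg 1 → 14:17 UTC.
Add 3 hours 17 minutes layover in Kabul → 17:34 UTC.
Add 2 hours 17 minutes leg 2 → 19:51 UTC.
Add 4 hours and 52 minutes layover in Isla Perdida → 00:43 UTC (Aug 22).
Add 5 hours 2 minutes leg 3 → 05:45 UTC.
Oslo is UTC+2:00, so local arrival = 05:45 + 2:00 = 07:45 on Aug 22.

07:45 on August 22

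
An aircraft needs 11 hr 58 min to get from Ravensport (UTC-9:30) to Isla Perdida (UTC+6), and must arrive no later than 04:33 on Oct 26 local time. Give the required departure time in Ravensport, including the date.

01:05 on Oct 25

Target arrival in UTC: 04:33 − 6:00 = 22:33 on Oct 25.
Subtract 11 hours and 58 minutes → departure 10:35 UTC on Oct 25.
Ravensport is UTC−9:30: 10:35 − 9:30 = 01:05 on Oct 25.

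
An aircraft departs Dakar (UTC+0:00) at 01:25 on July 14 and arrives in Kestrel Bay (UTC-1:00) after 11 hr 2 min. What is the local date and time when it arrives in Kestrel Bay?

Kestrel Bay is 1:00 behind Dakar.
After 11 hours 2 minutes it is 12:27 in Dakar.
Shift by the zone difference: 12:27 − 1:00 = 11:27 on Jul 14 in Kestrel Bay.

11:27 on Jul 14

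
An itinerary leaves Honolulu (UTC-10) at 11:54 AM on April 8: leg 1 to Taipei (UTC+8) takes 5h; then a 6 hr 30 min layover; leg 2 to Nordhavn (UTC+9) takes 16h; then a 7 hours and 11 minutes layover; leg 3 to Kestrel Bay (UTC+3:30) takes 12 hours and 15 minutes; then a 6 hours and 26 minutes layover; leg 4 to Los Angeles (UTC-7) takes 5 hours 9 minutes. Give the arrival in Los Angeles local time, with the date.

1:25 AM on Apr 11

Convert departure to UTC: 11:54 AM + 10:00 = 9:54 PM UTC on Apr 8.
Add 5 hours leg 1 → 2:54 AM UTC (Apr 9).
Add 6 hours and 30 minutes layover in Taipei → 9:24 AM UTC.
Add 16 hours leg 2 → 1:24 AM UTC (Apr 10).
Add 7 hours 11 minutes layover in Nordhavn → 8:35 AM UTC.
Add 12 hours and 15 minutes leg 3 → 8:50 PM UTC.
Add 6 hours 26 minutes layover in Kestrel Bay → 3:16 AM UTC (Apr 11).
Add 5 hours 9 minutes leg 4 → 8:25 AM UTC.
Los Angeles is UTC−7:00, so local arrival = 8:25 AM − 7:00 = 1:25 AM on Apr 11.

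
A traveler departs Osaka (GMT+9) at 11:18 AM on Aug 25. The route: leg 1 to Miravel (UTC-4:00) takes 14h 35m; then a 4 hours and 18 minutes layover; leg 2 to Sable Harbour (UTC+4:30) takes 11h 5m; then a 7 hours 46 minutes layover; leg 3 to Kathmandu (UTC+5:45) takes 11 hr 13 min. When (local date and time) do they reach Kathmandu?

9:00 AM on August 27

Convert departure to UTC: 11:18 AM − 9:00 = 2:18 AM UTC on Aug 25.
Add 14 hours 35 minutes leg 1 → 4:53 PM UTC.
Add 4 hours 18 minutes layover in Miravel → 9:11 PM UTC.
Add 11 hours and 5 minutes leg 2 → 8:16 AM UTC (Aug 26).
Add 7 hours and 46 minutes layover in Sable Harbour → 4:02 PM UTC.
Add 11 hours and 13 minutes leg 3 → 3:15 AM UTC (Aug 27).
Kathmandu is UTC+5:45, so local arrival = 3:15 AM + 5:45 = 9:00 AM on Aug 27.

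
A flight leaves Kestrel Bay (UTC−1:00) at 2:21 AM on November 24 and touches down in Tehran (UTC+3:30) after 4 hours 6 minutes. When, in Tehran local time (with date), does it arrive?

10:57 AM on Nov 24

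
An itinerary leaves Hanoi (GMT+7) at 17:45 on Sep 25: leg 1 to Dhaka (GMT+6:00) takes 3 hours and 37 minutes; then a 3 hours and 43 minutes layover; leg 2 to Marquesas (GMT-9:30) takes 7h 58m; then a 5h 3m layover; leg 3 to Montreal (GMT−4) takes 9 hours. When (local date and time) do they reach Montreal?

12:06 on September 26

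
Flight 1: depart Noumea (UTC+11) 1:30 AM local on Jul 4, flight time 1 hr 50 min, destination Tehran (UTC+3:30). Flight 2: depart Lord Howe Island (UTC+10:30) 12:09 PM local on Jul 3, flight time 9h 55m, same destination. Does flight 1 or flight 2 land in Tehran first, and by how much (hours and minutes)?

the second, by 4 hours 46 minutes

Flight 1 in UTC: 1:30 AM − 11:00 = 2:30 PM on Jul 3.
+1 hour 50 minutes → arrive 4:20 PM UTC on Jul 3.
Flight 2 in UTC: 12:09 PM − 10:30 = 1:39 AM on Jul 3.
+9 hours 55 minutes → arrive 11:34 AM UTC on Jul 3.
Flight 2 lands earlier by 4 hours 46 minutes.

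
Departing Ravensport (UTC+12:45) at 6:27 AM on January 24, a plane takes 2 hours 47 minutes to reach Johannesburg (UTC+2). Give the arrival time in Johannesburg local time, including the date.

10:29 PM on January 23

Convert departure to UTC: 6:27 AM − 12:45 = 5:42 PM UTC on Jan 23.
Add 2 hours 47 minutes travel time → 8:29 PM UTC.
Johannesburg is UTC+2:00, so local arrival = 8:29 PM + 2:00 = 10:29 PM on Jan 23.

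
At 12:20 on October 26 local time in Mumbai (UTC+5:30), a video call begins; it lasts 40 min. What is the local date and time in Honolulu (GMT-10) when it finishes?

Honolulu is 15:30 behind Mumbai.
After 40 minutes it is 13:00 in Mumbai.
Shift by the zone difference: 13:00 − 15:30 = 21:30 on Oct 25 in Honolulu.

21:30 on Oct 25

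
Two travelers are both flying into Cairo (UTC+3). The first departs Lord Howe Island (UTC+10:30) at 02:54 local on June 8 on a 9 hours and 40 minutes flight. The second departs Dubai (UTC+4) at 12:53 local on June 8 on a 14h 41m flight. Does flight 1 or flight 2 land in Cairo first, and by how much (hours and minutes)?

the first, by 21 hours 30 minutes

Flight 1 in UTC: 02:54 − 10:30 = 16:24 on Jun 7.
+9 hours and 40 minutes → arrive 02:04 UTC on Jun 8.
Flight 2 in UTC: 12:53 − 4:00 = 08:53 on Jun 8.
+14 hours and 41 minutes → arrive 23:34 UTC on Jun 8.
Flight 1 lands earlier by 21 hours 30 minutes.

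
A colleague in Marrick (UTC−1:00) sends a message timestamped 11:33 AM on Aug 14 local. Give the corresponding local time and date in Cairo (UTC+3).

In UTC: 11:33 AM + 1:00 = 12:33 PM on Aug 14.
Cairo is UTC+3:00: 12:33 PM + 3:00 = 3:33 PM on Aug 14.

3:33 PM on Aug 14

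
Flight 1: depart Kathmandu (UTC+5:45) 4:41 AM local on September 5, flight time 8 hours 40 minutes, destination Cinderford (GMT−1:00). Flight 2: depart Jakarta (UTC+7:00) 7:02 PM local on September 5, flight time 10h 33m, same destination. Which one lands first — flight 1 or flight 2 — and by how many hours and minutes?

Flight 1 in UTC: 4:41 AM − 5:45 = 10:56 PM on Sep 4.
+8 hours and 40 minutes → arrive 7:36 AM UTC on Sep 5.
Flight 2 in UTC: 7:02 PM − 7:00 = 12:02 PM on Sep 5.
+10 hours 33 minutes → arrive 10:35 PM UTC on Sep 5.
Flight 1 lands earlier by 14 hours 59 minutes.

the first, by 14 hours 59 minutes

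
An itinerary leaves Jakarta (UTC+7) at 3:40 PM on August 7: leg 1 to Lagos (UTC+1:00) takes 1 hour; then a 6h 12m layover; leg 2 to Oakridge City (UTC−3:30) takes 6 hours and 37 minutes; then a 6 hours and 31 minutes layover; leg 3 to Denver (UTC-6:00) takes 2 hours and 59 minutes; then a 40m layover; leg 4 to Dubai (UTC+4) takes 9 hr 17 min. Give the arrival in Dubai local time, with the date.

9:56 PM on Aug 8

Convert departure to UTC: 3:40 PM − 7:00 = 8:40 AM UTC on Aug 7.
Add 1 hour leg 1 → 9:40 AM UTC.
Add 6 hours and 12 minutes layover in Lagos → 3:52 PM UTC.
Add 6 hours and 37 minutes leg 2 → 10:29 PM UTC.
Add 6 hours 31 minutes layover in Oakridge City → 5:00 AM UTC (Aug 8).
Add 2 hours and 59 minutes leg 3 → 7:59 AM UTC.
Add 40 minutes layover in Denver → 8:39 AM UTC.
Add 9 hours and 17 minutes leg 4 → 5:56 PM UTC.
Dubai is UTC+4:00, so local arrival = 5:56 PM + 4:00 = 9:56 PM on Aug 8.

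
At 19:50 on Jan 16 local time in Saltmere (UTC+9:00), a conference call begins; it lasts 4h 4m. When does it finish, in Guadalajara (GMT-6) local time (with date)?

08:54 on Jan 16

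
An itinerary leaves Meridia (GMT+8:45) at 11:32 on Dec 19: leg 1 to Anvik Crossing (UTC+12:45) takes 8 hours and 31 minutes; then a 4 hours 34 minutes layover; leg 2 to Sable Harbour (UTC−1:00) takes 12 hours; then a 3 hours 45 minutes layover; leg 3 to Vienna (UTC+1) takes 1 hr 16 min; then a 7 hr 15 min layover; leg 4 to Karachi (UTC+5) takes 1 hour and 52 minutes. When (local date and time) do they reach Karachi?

23:00 on Dec 20

Convert departure to UTC: 11:32 − 8:45 = 02:47 UTC on Dec 19.
Add 8 hours and 31 minutes leg 1 → 11:18 UTC.
Add 4 hours and 34 minutes layover in Anvik Crossing → 15:52 UTC.
Add 12 hours leg 2 → 03:52 UTC (Dec 20).
Add 3 hours 45 minutes layover in Sable Harbour → 07:37 UTC.
Add 1 hour 16 minutes leg 3 → 08:53 UTC.
Add 7 hours and 15 minutes layover in Vienna → 16:08 UTC.
Add 1 hour and 52 minutes leg 4 → 18:00 UTC.
Karachi is UTC+5:00, so local arrival = 18:00 + 5:00 = 23:00 on Dec 20.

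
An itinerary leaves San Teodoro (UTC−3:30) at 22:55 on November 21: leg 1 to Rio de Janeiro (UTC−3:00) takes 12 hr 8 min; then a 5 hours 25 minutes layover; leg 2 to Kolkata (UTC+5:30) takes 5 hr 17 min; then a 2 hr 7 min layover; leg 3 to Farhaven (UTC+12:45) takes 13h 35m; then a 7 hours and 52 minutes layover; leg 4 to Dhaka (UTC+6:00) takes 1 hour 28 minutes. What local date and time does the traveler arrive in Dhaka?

08:17 on November 24

Convert departure to UTC: 22:55 + 3:30 = 02:25 UTC on Nov 22.
Add 12 hours and 8 minutes leg 1 → 14:33 UTC.
Add 5 hours 25 minutes layover in Rio de Janeiro → 19:58 UTC.
Add 5 hours 17 minutes leg 2 → 01:15 UTC (Nov 23).
Add 2 hours and 7 minutes layover in Kolkata → 03:22 UTC.
Add 13 hours 35 minutes leg 3 → 16:57 UTC.
Add 7 hours and 52 minutes layover in Farhaven → 00:49 UTC (Nov 24).
Add 1 hour and 28 minutes leg 4 → 02:17 UTC.
Dhaka is UTC+6:00, so local arrival = 02:17 + 6:00 = 08:17 on Nov 24.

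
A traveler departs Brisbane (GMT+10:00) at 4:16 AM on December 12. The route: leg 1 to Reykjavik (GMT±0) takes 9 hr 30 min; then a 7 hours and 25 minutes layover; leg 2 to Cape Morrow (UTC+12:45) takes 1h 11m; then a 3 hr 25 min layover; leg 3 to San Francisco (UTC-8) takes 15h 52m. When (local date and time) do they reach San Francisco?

11:39 PM on Dec 12

Convert departure to UTC: 4:16 AM − 10:00 = 6:16 PM UTC on Dec 11.
Add 9 hours 30 minutes leg 1 → 3:46 AM UTC (Dec 12).
Add 7 hours and 25 minutes layover in Reykjavik → 11:11 AM UTC.
Add 1 hour and 11 minutes leg 2 → 12:22 PM UTC.
Add 3 hours and 25 minutes layover in Cape Morrow → 3:47 PM UTC.
Add 15 hours 52 minutes leg 3 → 7:39 AM UTC (Dec 13).
San Francisco is UTC−8:00, so local arrival = 7:39 AM − 8:00 = 11:39 PM on Dec 12.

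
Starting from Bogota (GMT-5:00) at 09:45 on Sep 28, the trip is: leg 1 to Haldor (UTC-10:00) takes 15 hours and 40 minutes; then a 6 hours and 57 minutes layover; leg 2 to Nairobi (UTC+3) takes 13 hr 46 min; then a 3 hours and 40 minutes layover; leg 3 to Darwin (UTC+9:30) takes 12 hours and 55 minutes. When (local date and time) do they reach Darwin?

05:13 on October 1

Convert departure to UTC: 09:45 + 5:00 = 14:45 UTC on Sep 28.
Add 15 hours and 40 minutes leg 1 → 06:25 UTC (Sep 29).
Add 6 hours and 57 minutes layover in Haldor → 13:22 UTC.
Add 13 hours and 46 minutes leg 2 → 03:08 UTC (Sep 30).
Add 3 hours and 40 minutes layover in Nairobi → 06:48 UTC.
Add 12 hours 55 minutes leg 3 → 19:43 UTC.
Darwin is UTC+9:30, so local arrival = 19:43 + 9:30 = 05:13 on Oct 1.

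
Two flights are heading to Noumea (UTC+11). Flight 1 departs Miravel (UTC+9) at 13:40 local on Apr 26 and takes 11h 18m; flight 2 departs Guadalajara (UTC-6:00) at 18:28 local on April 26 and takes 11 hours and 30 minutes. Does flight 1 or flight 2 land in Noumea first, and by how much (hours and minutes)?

the first, by 20 hours

Flight 1 in UTC: 13:40 − 9:00 = 04:40 on Apr 26.
+11 hours and 18 minutes → arrive 15:58 UTC on Apr 26.
Flight 2 in UTC: 18:28 + 6:00 = 00:28 on Apr 27.
+11 hours and 30 minutes → arrive 11:58 UTC on Apr 27.
Flight 1 lands earlier by 20 hours.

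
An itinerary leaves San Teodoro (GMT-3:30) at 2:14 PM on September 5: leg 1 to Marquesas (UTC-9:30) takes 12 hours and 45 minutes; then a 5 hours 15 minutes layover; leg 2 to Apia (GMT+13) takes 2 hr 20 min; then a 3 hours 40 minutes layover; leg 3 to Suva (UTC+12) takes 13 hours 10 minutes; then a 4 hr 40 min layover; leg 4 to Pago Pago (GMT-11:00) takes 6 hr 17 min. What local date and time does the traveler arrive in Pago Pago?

6:51 AM on September 7

Convert departure to UTC: 2:14 PM + 3:30 = 5:44 PM UTC on Sep 5.
Add 12 hours and 45 minutes leg 1 → 6:29 AM UTC (Sep 6).
Add 5 hours and 15 minutes layover in Marquesas → 11:44 AM UTC.
Add 2 hours and 20 minutes leg 2 → 2:04 PM UTC.
Add 3 hours and 40 minutes layover in Apia → 5:44 PM UTC.
Add 13 hours and 10 minutes leg 3 → 6:54 AM UTC (Sep 7).
Add 4 hours and 40 minutes layover in Suva → 11:34 AM UTC.
Add 6 hours 17 minutes leg 4 → 5:51 PM UTC.
Pago Pago is UTC−11:00, so local arrival = 5:51 PM − 11:00 = 6:51 AM on Sep 7.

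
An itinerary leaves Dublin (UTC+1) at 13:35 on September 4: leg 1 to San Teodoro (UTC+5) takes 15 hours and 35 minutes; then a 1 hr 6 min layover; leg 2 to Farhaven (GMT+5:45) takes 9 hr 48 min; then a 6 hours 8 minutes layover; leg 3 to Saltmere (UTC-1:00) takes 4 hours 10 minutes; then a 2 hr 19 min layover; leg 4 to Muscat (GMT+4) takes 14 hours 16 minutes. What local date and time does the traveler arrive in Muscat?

21:57 on September 6

Convert departure to UTC: 13:35 − 1:00 = 12:35 UTC on Sep 4.
Add 15 hours 35 minutes leg 1 → 04:10 UTC (Sep 5).
Add 1 hour 6 minutes layover in San Teodoro → 05:16 UTC.
Add 9 hours 48 minutes leg 2 → 15:04 UTC.
Add 6 hours and 8 minutes layover in Farhaven → 21:12 UTC.
Add 4 hours 10 minutes leg 3 → 01:22 UTC (Sep 6).
Add 2 hours 19 minutes layover in Saltmere → 03:41 UTC.
Add 14 hours 16 minutes leg 4 → 17:57 UTC.
Muscat is UTC+4:00, so local arrival = 17:57 + 4:00 = 21:57 on Sep 6.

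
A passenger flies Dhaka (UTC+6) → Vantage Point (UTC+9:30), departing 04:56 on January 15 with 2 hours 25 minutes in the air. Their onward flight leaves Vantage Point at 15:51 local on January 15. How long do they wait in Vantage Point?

5 hours

Convert departure to UTC: 04:56 − 6:00 = 22:56 UTC on Jan 14.
Add 2 hours 25 minutes flight time → 01:21 UTC (Jan 15).
Vantage Point is UTC+9:30, so local arrival = 01:21 + 9:30 = 10:51 on Jan 15.
Layover = 15:51 − 10:51 = 5 hours.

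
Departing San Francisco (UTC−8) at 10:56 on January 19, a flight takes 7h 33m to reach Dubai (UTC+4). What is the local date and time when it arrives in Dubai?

06:29 on January 20

Convert departure to UTC: 10:56 + 8:00 = 18:56 UTC on Jan 19.
Add 7 hours 33 minutes travel time → 02:29 UTC (Jan 20).
Dubai is UTC+4:00, so local arrival = 02:29 + 4:00 = 06:29 on Jan 20.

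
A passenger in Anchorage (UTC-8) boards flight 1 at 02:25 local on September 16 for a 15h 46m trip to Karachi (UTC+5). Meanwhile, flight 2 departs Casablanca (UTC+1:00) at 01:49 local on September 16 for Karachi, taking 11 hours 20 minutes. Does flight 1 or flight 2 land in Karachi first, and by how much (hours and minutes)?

the second, by 14 hours 2 minutes

Flight 1 in UTC: 02:25 + 8:00 = 10:25 on Sep 16.
+15 hours and 46 minutes → arrive 02:11 UTC on Sep 17.
Flight 2 in UTC: 01:49 − 1:00 = 00:49 on Sep 16.
+11 hours 20 minutes → arrive 12:09 UTC on Sep 16.
Flight 2 lands earlier by 14 hours 2 minutes.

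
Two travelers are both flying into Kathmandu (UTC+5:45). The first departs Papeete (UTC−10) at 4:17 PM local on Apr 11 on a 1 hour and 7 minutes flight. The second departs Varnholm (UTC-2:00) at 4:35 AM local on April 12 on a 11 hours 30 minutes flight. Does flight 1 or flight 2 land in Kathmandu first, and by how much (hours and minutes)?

the first, by 14 hours 41 minutes

Flight 1 in UTC: 4:17 PM + 10:00 = 2:17 AM on Apr 12.
+1 hour and 7 minutes → arrive 3:24 AM UTC on Apr 12.
Flight 2 in UTC: 4:35 AM + 2:00 = 6:35 AM on Apr 12.
+11 hours 30 minutes → arrive 6:05 PM UTC on Apr 12.
Flight 1 lands earlier by 14 hours 41 minutes.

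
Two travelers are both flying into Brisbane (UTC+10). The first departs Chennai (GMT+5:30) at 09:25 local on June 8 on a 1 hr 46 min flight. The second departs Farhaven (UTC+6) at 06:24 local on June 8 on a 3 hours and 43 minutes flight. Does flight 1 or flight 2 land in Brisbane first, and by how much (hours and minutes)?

Flight 1 in UTC: 09:25 − 5:30 = 03:55 on Jun 8.
+1 hour 46 minutes → arrive 05:41 UTC on Jun 8.
Flight 2 in UTC: 06:24 − 6:00 = 00:24 on Jun 8.
+3 hours 43 minutes → arrive 04:07 UTC on Jun 8.
Flight 2 lands earlier by 1 hour 34 minutes.

the second, by 1 hour 34 minutes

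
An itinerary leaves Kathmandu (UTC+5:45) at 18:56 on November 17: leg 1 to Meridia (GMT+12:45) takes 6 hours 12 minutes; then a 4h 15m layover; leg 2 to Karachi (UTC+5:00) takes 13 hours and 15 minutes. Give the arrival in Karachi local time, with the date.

17:53 on November 18

Convert departure to UTC: 18:56 − 5:45 = 13:11 UTC on Nov 17.
Add 6 hours and 12 minutes leg 1 → 19:23 UTC.
Add 4 hours 15 minutes layover in Meridia → 23:38 UTC.
Add 13 hours 15 minutes leg 2 → 12:53 UTC (Nov 18).
Karachi is UTC+5:00, so local arrival = 12:53 + 5:00 = 17:53 on Nov 18.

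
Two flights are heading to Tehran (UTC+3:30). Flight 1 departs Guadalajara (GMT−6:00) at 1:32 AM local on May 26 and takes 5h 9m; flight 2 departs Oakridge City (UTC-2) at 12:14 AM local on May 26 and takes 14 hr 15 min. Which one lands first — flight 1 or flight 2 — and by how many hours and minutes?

the first, by 3 hours 48 minutes

Flight 1 in UTC: 1:32 AM + 6:00 = 7:32 AM on May 26.
+5 hours 9 minutes → arrive 12:41 PM UTC on May 26.
Flight 2 in UTC: 12:14 AM + 2:00 = 2:14 AM on May 26.
+14 hours and 15 minutes → arrive 4:29 PM UTC on May 26.
Flight 1 lands earlier by 3 hours 48 minutes.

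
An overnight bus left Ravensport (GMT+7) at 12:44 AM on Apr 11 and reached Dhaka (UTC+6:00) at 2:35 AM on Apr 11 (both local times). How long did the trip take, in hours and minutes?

2 hours 51 minutes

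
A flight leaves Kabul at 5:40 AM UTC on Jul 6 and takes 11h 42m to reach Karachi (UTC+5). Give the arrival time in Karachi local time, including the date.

Departure is given in UTC: 5:40 AM on Jul 6.
Add 11 hours and 42 minutes → 5:22 PM UTC.
Karachi is UTC+5:00: 5:22 PM + 5:00 = 10:22 PM on Jul 6.

10:22 PM on July 6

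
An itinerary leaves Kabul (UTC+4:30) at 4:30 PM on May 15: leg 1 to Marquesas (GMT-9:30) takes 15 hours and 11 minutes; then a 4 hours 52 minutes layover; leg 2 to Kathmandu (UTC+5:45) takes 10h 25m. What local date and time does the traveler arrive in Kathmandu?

Convert departure to UTC: 4:30 PM − 4:30 = 12:00 PM UTC on May 15.
Add 15 hours 11 minutes leg 1 → 3:11 AM UTC (May 16).
Add 4 hours 52 minutes layover in Marquesas → 8:03 AM UTC.
Add 10 hours and 25 minutes leg 2 → 6:28 PM UTC.
Kathmandu is UTC+5:45, so local arrival = 6:28 PM + 5:45 = 12:13 AM on May 17.

12:13 AM on May 17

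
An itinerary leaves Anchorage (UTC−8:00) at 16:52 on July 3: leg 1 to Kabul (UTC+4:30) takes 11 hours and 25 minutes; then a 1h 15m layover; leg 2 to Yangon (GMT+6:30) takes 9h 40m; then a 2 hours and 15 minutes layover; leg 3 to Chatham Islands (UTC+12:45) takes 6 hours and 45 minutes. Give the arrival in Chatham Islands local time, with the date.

Convert departure to UTC: 16:52 + 8:00 = 00:52 UTC on Jul 4.
Add 11 hours and 25 minutes leg 1 → 12:17 UTC.
Add 1 hour and 15 minutes layover in Kabul → 13:32 UTC.
Add 9 hours and 40 minutes leg 2 → 23:12 UTC.
Add 2 hours 15 minutes layover in Yangon → 01:27 UTC (Jul 5).
Add 6 hours 45 minutes leg 3 → 08:12 UTC.
Chatham Islands is UTC+12:45, so local arrival = 08:12 + 12:45 = 20:57 on Jul 5.

20:57 on Jul 5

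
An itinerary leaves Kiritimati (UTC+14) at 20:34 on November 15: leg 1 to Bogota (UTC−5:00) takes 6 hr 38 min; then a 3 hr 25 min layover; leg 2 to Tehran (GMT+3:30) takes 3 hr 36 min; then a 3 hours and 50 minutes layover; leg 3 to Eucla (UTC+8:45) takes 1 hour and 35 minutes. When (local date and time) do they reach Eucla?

10:23 on Nov 16

Convert departure to UTC: 20:34 − 14:00 = 06:34 UTC on Nov 15.
Add 6 hours 38 minutes leg 1 → 13:12 UTC.
Add 3 hours 25 minutes layover in Bogota → 16:37 UTC.
Add 3 hours 36 minutes leg 2 → 20:13 UTC.
Add 3 hours and 50 minutes layover in Tehran → 00:03 UTC (Nov 16).
Add 1 hour 35 minutes leg 3 → 01:38 UTC.
Eucla is UTC+8:45, so local arrival = 01:38 + 8:45 = 10:23 on Nov 16.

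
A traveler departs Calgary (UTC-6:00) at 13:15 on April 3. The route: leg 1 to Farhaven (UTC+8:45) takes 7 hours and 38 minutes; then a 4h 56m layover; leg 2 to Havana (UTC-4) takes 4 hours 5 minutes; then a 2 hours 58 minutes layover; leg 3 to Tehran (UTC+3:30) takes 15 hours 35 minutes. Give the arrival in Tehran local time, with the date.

09:57 on April 5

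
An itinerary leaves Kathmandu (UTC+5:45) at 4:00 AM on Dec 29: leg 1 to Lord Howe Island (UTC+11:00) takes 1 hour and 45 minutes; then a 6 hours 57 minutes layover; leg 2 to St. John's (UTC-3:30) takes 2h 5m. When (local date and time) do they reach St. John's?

Convert departure to UTC: 4:00 AM − 5:45 = 10:15 PM UTC on Dec 28.
Add 1 hour and 45 minutes leg 1 → 12:00 AM UTC (Dec 29).
Add 6 hours 57 minutes layover in Lord Howe Island → 6:57 AM UTC.
Add 2 hours 5 minutes leg 2 → 9:02 AM UTC.
St. John's is UTC−3:30, so local arrival = 9:02 AM − 3:30 = 5:32 AM on Dec 29.

5:32 AM on December 29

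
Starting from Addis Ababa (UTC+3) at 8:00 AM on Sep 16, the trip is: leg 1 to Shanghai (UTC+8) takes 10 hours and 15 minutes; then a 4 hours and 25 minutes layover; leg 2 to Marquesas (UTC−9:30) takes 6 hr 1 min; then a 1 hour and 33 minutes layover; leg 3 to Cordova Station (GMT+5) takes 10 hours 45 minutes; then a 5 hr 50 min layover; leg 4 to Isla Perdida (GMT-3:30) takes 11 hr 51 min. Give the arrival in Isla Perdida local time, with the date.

Convert departure to UTC: 8:00 AM − 3:00 = 5:00 AM UTC on Sep 16.
Add 10 hours 15 minutes leg 1 → 3:15 PM UTC.
Add 4 hours 25 minutes layover in Shanghai → 7:40 PM UTC.
Add 6 hours 1 minute leg 2 → 1:41 AM UTC (Sep 17).
Add 1 hour 33 minutes layover in Marquesas → 3:14 AM UTC.
Add 10 hours and 45 minutes leg 3 → 1:59 PM UTC.
Add 5 hours and 50 minutes layover in Cordova Station → 7:49 PM UTC.
Add 11 hours 51 minutes leg 4 → 7:40 AM UTC (Sep 18).
Isla Perdida is UTC−3:30, so local arrival = 7:40 AM − 3:30 = 4:10 AM on Sep 18.

4:10 AM on September 18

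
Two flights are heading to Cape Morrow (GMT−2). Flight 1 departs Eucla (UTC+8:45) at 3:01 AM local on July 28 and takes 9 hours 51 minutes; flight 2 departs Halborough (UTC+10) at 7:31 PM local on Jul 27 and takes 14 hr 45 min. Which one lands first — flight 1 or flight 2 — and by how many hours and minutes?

Flight 1 in UTC: 3:01 AM − 8:45 = 6:16 PM on Jul 27.
+9 hours 51 minutes → arrive 4:07 AM UTC on Jul 28.
Flight 2 in UTC: 7:31 PM − 10:00 = 9:31 AM on Jul 27.
+14 hours 45 minutes → arrive 12:16 AM UTC on Jul 28.
Flight 2 lands earlier by 3 hours 51 minutes.

the second, by 3 hours 51 minutes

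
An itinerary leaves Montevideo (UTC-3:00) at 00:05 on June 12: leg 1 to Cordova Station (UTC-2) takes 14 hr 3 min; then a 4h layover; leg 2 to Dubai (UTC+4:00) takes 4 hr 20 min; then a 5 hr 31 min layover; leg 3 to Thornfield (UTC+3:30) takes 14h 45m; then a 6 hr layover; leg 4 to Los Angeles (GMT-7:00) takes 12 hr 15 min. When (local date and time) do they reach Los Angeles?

Convert departure to UTC: 00:05 + 3:00 = 03:05 UTC on Jun 12.
Add 14 hours 3 minutes leg 1 → 17:08 UTC.
Add 4 hours layover in Cordova Station → 21:08 UTC.
Add 4 hours 20 minutes leg 2 → 01:28 UTC (Jun 13).
Add 5 hours and 31 minutes layover in Dubai → 06:59 UTC.
Add 14 hours 45 minutes leg 3 → 21:44 UTC.
Add 6 hours layover in Thornfield → 03:44 UTC (Jun 14).
Add 12 hours 15 minutes leg 4 → 15:59 UTC.
Los Angeles is UTC−7:00, so local arrival = 15:59 − 7:00 = 08:59 on Jun 14.

08:59 on June 14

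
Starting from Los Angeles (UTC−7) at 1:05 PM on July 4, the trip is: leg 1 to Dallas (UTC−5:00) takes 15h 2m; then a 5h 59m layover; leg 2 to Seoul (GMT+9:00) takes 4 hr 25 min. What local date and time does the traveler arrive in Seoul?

6:31 AM on July 6

Convert departure to UTC: 1:05 PM + 7:00 = 8:05 PM UTC on Jul 4.
Add 15 hours 2 minutes leg 1 → 11:07 AM UTC (Jul 5).
Add 5 hours 59 minutes layover in Dallas → 5:06 PM UTC.
Add 4 hours 25 minutes leg 2 → 9:31 PM UTC.
Seoul is UTC+9:00, so local arrival = 9:31 PM + 9:00 = 6:31 AM on Jul 6.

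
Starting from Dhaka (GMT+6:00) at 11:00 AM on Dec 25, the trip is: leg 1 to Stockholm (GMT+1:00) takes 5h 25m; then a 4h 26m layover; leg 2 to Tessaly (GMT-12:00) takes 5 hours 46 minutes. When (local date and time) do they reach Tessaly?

Convert departure to UTC: 11:00 AM − 6:00 = 5:00 AM UTC on Dec 25.
Add 5 hours 25 minutes leg 1 → 10:25 AM UTC.
Add 4 hours 26 minutes layover in Stockholm → 2:51 PM UTC.
Add 5 hours and 46 minutes leg 2 → 8:37 PM UTC.
Tessaly is UTC−12:00, so local arrival = 8:37 PM − 12:00 = 8:37 AM on Dec 25.

8:37 AM on December 25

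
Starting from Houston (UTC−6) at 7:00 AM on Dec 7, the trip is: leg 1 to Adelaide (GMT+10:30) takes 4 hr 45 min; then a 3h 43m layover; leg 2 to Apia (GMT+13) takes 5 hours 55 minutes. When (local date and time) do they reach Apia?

Convert departure to UTC: 7:00 AM + 6:00 = 1:00 PM UTC on Dec 7.
Add 4 hours 45 minutes leg 1 → 5:45 PM UTC.
Add 3 hours 43 minutes layover in Adelaide → 9:28 PM UTC.
Add 5 hours and 55 minutes leg 2 → 3:23 AM UTC (Dec 8).
Apia is UTC+13:00, so local arrival = 3:23 AM + 13:00 = 4:23 PM on Dec 8.

4:23 PM on December 8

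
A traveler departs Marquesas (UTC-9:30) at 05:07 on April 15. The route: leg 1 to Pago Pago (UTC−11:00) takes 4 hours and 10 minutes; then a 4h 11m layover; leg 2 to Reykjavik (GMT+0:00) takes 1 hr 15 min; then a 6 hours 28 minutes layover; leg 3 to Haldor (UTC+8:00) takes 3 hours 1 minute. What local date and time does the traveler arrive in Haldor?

Convert departure to UTC: 05:07 + 9:30 = 14:37 UTC on Apr 15.
Add 4 hours and 10 minutes leg 1 → 18:47 UTC.
Add 4 hours and 11 minutes layover in Pago Pago → 22:58 UTC.
Add 1 hour and 15 minutes leg 2 → 00:13 UTC (Apr 16).
Add 6 hours and 28 minutes layover in Reykjavik → 06:41 UTC.
Add 3 hours 1 minute leg 3 → 09:42 UTC.
Haldor is UTC+8:00, so local arrival = 09:42 + 8:00 = 17:42 on Apr 16.

17:42 on April 16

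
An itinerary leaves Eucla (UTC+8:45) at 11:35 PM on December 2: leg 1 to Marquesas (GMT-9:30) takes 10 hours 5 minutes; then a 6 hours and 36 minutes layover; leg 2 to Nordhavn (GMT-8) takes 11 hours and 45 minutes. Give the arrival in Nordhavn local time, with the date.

Convert departure to UTC: 11:35 PM − 8:45 = 2:50 PM UTC on Dec 2.
Add 10 hours 5 minutes leg 1 → 12:55 AM UTC (Dec 3).
Add 6 hours and 36 minutes layover in Marquesas → 7:31 AM UTC.
Add 11 hours and 45 minutes leg 2 → 7:16 PM UTC.
Nordhavn is UTC−8:00, so local arrival = 7:16 PM − 8:00 = 11:16 AM on Dec 3.

11:16 AM on December 3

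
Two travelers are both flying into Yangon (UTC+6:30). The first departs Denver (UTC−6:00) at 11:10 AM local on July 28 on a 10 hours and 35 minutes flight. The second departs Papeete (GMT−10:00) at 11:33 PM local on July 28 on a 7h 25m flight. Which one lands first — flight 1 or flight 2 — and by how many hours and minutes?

Flight 1 in UTC: 11:10 AM + 6:00 = 5:10 PM on Jul 28.
+10 hours and 35 minutes → arrive 3:45 AM UTC on Jul 29.
Flight 2 in UTC: 11:33 PM + 10:00 = 9:33 AM on Jul 29.
+7 hours 25 minutes → arrive 4:58 PM UTC on Jul 29.
Flight 1 lands earlier by 13 hours 13 minutes.

the first, by 13 hours 13 minutes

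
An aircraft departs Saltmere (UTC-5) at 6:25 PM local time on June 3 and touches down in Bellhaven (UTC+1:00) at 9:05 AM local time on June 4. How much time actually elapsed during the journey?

8 hours 40 minutes

Bellhaven is 6:00 ahead of Saltmere.
Clock-face elapsed time (ignoring zones) is 14 hours 40 minutes.
Actual elapsed = 14 hours 40 minutes − 6:00 = 8 hours 40 minutes.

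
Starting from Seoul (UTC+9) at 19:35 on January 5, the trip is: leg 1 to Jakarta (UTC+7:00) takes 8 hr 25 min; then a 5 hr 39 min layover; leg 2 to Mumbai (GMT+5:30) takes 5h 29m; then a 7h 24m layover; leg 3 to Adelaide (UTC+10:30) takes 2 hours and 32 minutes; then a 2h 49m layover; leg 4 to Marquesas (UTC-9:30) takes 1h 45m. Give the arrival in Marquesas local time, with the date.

Convert departure to UTC: 19:35 − 9:00 = 10:35 UTC on Jan 5.
Add 8 hours 25 minutes leg 1 → 19:00 UTC.
Add 5 hours and 39 minutes layover in Jakarta → 00:39 UTC (Jan 6).
Add 5 hours 29 minutes leg 2 → 06:08 UTC.
Add 7 hours and 24 minutes layover in Mumbai → 13:32 UTC.
Add 2 hours 32 minutes leg 3 → 16:04 UTC.
Add 2 hours 49 minutes layover in Adelaide → 18:53 UTC.
Add 1 hour 45 minutes leg 4 → 20:38 UTC.
Marquesas is UTC−9:30, so local arrival = 20:38 − 9:30 = 11:08 on Jan 6.

11:08 on January 6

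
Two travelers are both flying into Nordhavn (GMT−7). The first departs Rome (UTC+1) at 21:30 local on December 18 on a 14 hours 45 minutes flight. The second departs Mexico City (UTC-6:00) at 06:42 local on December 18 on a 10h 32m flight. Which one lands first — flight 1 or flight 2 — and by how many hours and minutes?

the second, by 12 hours 1 minute

Flight 1 in UTC: 21:30 − 1:00 = 20:30 on Dec 18.
+14 hours 45 minutes → arrive 11:15 UTC on Dec 19.
Flight 2 in UTC: 06:42 + 6:00 = 12:42 on Dec 18.
+10 hours and 32 minutes → arrive 23:14 UTC on Dec 18.
Flight 2 lands earlier by 12 hours 1 minute.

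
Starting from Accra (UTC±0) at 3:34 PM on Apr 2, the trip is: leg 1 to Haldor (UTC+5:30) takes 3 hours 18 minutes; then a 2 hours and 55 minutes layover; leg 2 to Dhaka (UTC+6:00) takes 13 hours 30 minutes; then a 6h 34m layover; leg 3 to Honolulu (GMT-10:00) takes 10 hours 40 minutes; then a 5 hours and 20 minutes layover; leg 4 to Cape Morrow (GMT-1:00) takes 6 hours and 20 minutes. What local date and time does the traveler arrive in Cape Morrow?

Accra is at UTC+0, so departure is already 3:34 PM UTC on Apr 2.
Add 3 hours 18 minutes leg 1 → 6:52 PM UTC.
Add 2 hours 55 minutes layover in Haldor → 9:47 PM UTC.
Add 13 hours and 30 minutes leg 2 → 11:17 AM UTC (Apr 3).
Add 6 hours 34 minutes layover in Dhaka → 5:51 PM UTC.
Add 10 hours and 40 minutes leg 3 → 4:31 AM UTC (Apr 4).
Add 5 hours and 20 minutes layover in Honolulu → 9:51 AM UTC.
Add 6 hours 20 minutes leg 4 → 4:11 PM UTC.
Cape Morrow is UTC−1:00, so local arrival = 4:11 PM − 1:00 = 3:11 PM on Apr 4.

3:11 PM on Apr 4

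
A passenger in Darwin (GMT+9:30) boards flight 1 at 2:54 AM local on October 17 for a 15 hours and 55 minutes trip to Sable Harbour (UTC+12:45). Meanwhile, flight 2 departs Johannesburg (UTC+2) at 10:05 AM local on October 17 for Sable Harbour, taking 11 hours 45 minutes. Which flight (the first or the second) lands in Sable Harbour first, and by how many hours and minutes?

Flight 1 in UTC: 2:54 AM − 9:30 = 5:24 PM on Oct 16.
+15 hours 55 minutes → arrive 9:19 AM UTC on Oct 17.
Flight 2 in UTC: 10:05 AM − 2:00 = 8:05 AM on Oct 17.
+11 hours and 45 minutes → arrive 7:50 PM UTC on Oct 17.
Flight 1 lands earlier by 10 hours 31 minutes.

the first, by 10 hours 31 minutes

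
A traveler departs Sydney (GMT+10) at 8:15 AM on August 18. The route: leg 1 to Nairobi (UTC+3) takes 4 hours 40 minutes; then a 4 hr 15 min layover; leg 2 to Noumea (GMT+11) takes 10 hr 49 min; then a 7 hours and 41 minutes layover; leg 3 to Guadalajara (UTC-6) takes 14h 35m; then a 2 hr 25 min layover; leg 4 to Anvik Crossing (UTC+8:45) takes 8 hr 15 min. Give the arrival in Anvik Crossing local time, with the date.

11:40 AM on August 20

Convert departure to UTC: 8:15 AM − 10:00 = 10:15 PM UTC on Aug 17.
Add 4 hours 40 minutes leg 1 → 2:55 AM UTC (Aug 18).
Add 4 hours 15 minutes layover in Nairobi → 7:10 AM UTC.
Add 10 hours 49 minutes leg 2 → 5:59 PM UTC.
Add 7 hours 41 minutes layover in Noumea → 1:40 AM UTC (Aug 19).
Add 14 hours and 35 minutes leg 3 → 4:15 PM UTC.
Add 2 hours and 25 minutes layover in Guadalajara → 6:40 PM UTC.
Add 8 hours 15 minutes leg 4 → 2:55 AM UTC (Aug 20).
Anvik Crossing is UTC+8:45, so local arrival = 2:55 AM + 8:45 = 11:40 AM on Aug 20.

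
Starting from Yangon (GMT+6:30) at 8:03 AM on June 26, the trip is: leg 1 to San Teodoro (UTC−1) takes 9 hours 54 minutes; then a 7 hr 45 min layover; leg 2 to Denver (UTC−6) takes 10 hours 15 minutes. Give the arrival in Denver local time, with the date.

Convert departure to UTC: 8:03 AM − 6:30 = 1:33 AM UTC on Jun 26.
Add 9 hours 54 minutes leg 1 → 11:27 AM UTC.
Add 7 hours and 45 minutes layover in San Teodoro → 7:12 PM UTC.
Add 10 hours 15 minutes leg 2 → 5:27 AM UTC (Jun 27).
Denver is UTC−6:00, so local arrival = 5:27 AM − 6:00 = 11:27 PM on Jun 26.

11:27 PM on June 26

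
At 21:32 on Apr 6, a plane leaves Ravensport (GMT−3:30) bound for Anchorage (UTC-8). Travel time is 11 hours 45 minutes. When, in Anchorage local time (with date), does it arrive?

04:47 on April 7

Convert departure to UTC: 21:32 + 3:30 = 01:02 UTC on Apr 7.
Add 11 hours 45 minutes travel time → 12:47 UTC.
Anchorage is UTC−8:00, so local arrival = 12:47 − 8:00 = 04:47 on Apr 7.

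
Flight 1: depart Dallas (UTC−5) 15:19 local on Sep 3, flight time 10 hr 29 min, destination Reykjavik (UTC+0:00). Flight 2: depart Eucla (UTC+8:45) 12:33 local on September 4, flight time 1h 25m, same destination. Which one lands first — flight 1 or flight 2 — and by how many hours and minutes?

the second, by 1 hour 35 minutes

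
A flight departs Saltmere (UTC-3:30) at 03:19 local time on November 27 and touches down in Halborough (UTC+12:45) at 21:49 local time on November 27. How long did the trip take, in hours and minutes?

2 hours 15 minutes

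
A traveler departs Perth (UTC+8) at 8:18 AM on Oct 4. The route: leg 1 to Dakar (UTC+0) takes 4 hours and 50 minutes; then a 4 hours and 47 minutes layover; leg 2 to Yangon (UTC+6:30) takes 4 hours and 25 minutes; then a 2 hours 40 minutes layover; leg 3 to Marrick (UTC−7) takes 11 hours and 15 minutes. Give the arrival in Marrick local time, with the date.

Convert departure to UTC: 8:18 AM − 8:00 = 12:18 AM UTC on Oct 4.
Add 4 hours and 50 minutes leg 1 → 5:08 AM UTC.
Add 4 hours and 47 minutes layover in Dakar → 9:55 AM UTC.
Add 4 hours 25 minutes leg 2 → 2:20 PM UTC.
Add 2 hours 40 minutes layover in Yangon → 5:00 PM UTC.
Add 11 hours 15 minutes leg 3 → 4:15 AM UTC (Oct 5).
Marrick is UTC−7:00, so local arrival = 4:15 AM − 7:00 = 9:15 PM on Oct 4.

9:15 PM on October 4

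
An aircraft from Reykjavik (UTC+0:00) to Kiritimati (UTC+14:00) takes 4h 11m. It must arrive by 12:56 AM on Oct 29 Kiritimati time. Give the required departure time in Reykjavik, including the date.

6:45 AM on Oct 28

Target arrival in UTC: 12:56 AM − 14:00 = 10:56 AM on Oct 28.
Subtract 4 hours and 11 minutes → departure 6:45 AM UTC on Oct 28.
Reykjavik is UTC+0, so departure is 6:45 AM on Oct 28.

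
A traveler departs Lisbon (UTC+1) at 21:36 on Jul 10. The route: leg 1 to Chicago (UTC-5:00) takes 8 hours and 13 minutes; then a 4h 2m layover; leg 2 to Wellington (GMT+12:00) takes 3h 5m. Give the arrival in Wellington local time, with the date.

Convert departure to UTC: 21:36 − 1:00 = 20:36 UTC on Jul 10.
Add 8 hours 13 minutes leg 1 → 04:49 UTC (Jul 11).
Add 4 hours 2 minutes layover in Chicago → 08:51 UTC.
Add 3 hours 5 minutes leg 2 → 11:56 UTC.
Wellington is UTC+12:00, so local arrival = 11:56 + 12:00 = 23:56 on Jul 11.

23:56 on July 11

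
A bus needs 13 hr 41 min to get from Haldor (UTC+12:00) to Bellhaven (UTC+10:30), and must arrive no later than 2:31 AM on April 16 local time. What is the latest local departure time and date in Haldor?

2:20 PM on Apr 15

Target arrival in UTC: 2:31 AM − 10:30 = 4:01 PM on Apr 15.
Subtract 13 hours and 41 minutes → departure 2:20 AM UTC on Apr 15.
Haldor is UTC+12:00: 2:20 AM + 12:00 = 2:20 PM on Apr 15.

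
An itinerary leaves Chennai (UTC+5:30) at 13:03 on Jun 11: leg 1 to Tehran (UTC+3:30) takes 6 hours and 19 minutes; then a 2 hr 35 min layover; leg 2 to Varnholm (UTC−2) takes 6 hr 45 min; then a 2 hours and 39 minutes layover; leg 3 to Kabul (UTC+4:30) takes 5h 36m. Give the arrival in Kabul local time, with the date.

Convert departure to UTC: 13:03 − 5:30 = 07:33 UTC on Jun 11.
Add 6 hours and 19 minutes leg 1 → 13:52 UTC.
Add 2 hours 35 minutes layover in Tehran → 16:27 UTC.
Add 6 hours and 45 minutes leg 2 → 23:12 UTC.
Add 2 hours 39 minutes layover in Varnholm → 01:51 UTC (Jun 12).
Add 5 hours and 36 minutes leg 3 → 07:27 UTC.
Kabul is UTC+4:30, so local arrival = 07:27 + 4:30 = 11:57 on Jun 12.

11:57 on June 12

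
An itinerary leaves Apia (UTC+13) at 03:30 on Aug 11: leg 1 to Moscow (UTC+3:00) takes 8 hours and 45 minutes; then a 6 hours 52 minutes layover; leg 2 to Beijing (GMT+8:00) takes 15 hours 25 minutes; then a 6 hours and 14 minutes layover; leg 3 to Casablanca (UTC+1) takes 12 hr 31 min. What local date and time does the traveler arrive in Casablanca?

Convert departure to UTC: 03:30 − 13:00 = 14:30 UTC on Aug 10.
Add 8 hours 45 minutes leg 1 → 23:15 UTC.
Add 6 hours and 52 minutes layover in Moscow → 06:07 UTC (Aug 11).
Add 15 hours 25 minutes leg 2 → 21:32 UTC.
Add 6 hours and 14 minutes layover in Beijing → 03:46 UTC (Aug 12).
Add 12 hours 31 minutes leg 3 → 16:17 UTC.
Casablanca is UTC+1:00, so local arrival = 16:17 + 1:00 = 17:17 on Aug 12.

17:17 on August 12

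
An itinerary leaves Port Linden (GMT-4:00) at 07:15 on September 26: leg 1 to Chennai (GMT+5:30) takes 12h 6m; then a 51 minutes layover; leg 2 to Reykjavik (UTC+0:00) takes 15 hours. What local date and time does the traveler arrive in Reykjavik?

15:12 on September 27

Convert departure to UTC: 07:15 + 4:00 = 11:15 UTC on Sep 26.
Add 12 hours and 6 minutes leg 1 → 23:21 UTC.
Add 51 minutes layover in Chennai → 00:12 UTC (Sep 27).
Add 15 hours leg 2 → 15:12 UTC.
Reykjavik is UTC+0, so local arrival is the same: 15:12 on Sep 27.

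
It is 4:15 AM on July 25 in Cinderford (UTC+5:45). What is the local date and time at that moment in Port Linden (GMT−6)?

In UTC: 4:15 AM − 5:45 = 10:30 PM on Jul 24.
Port Linden is UTC−6:00: 10:30 PM − 6:00 = 4:30 PM on Jul 24.

4:30 PM on July 24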